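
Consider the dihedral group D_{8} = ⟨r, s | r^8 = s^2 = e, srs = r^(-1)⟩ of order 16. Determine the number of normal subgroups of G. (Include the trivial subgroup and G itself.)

7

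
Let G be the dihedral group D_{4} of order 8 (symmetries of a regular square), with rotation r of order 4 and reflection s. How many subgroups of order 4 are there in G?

3

|G| = 8 and 4 | 8, so subgroups of order 4 are possible by Lagrange.
The subgroups of order 4 are: {e, r, r^2, r^3}; {e, r^2, s, r^2s}; {e, r^2, rs, r^3s}.
So G has 3 subgroups of order 4.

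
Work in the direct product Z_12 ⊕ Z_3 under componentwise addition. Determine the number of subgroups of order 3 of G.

|G| = 36 and 3 | 36, so subgroups of order 3 are possible by Lagrange.
The subgroups of order 3 are: {(0,0), (0,1), (0,2)}; {(0,0), (4,0), (8,0)}; {(0,0), (4,1), (8,2)}; {(0,0), (4,2), (8,1)}.
So G has 4 subgroups of order 3.

4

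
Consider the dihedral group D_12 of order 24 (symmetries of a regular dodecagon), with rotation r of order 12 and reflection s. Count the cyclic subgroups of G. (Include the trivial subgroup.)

18

Group the elements of G by the cyclic subgroup they generate; each cyclic subgroup of order d accounts for φ(d) elements.
Cyclic subgroups by order — order 1: 1; order 2: 13; order 3: 1; order 4: 1; order 6: 1; order 12: 1.
Total: 18.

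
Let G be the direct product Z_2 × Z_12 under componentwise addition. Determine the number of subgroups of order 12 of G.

|G| = 24 and 12 | 24, so subgroups of order 12 are possible by Lagrange.
The subgroups of order 12 are: {(0,0), (0,1), (0,2), (0,3), (0,4), (0,5), (0,6), (0,7), (0,8), (0,9), (0,10), (0,11)}; {(0,0), (0,2), (0,4), (0,6), (0,8), (0,10), (1,0), (1,2), (1,4), (1,6), (1,8), (1,10)}; {(0,0), (0,2), (0,4), (0,6), (0,8), (0,10), (1,1), (1,3), (1,5), (1,7), (1,9), (1,11)}.
So G has 3 subgroups of order 12.

3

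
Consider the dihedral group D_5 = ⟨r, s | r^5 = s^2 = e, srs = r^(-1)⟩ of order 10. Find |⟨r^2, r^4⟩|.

|⟨r^2⟩| = 5 and |⟨r^4⟩| = 5, so |H| is a multiple of lcm(5, 5) = 5 and divides |G| = 10.
Closing under the operation: H = {e, r, r^2, r^3, r^4}, so |H| = 5.

5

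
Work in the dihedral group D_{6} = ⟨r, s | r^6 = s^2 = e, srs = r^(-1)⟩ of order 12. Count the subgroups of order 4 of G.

3

|G| = 12 and 4 | 12, so subgroups of order 4 are possible by Lagrange.
The subgroups of order 4 are: {e, r^3, r^2s, r^5s}; {e, r^3, s, r^3s}; {e, r^3, rs, r^4s}.
So G has 3 subgroups of order 4.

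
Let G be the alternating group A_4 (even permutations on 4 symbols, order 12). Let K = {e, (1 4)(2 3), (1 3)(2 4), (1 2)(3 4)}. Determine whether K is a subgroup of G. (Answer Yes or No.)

|K| = 4 divides |G| = 12, consistent with Lagrange.
K contains the identity, every element's inverse is in K, and K is closed under ∘: it is a subgroup.

Yes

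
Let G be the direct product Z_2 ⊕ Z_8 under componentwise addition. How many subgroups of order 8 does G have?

|G| = 16 and 8 | 16, so subgroups of order 8 are possible by Lagrange.
The subgroups of order 8 are: {(0,0), (0,1), (0,2), (0,3), (0,4), (0,5), (0,6), (0,7)}; {(0,0), (0,2), (0,4), (0,6), (1,0), (1,2), (1,4), (1,6)}; {(0,0), (0,2), (0,4), (0,6), (1,1), (1,3), (1,5), (1,7)}.
So G has 3 subgroups of order 8.

3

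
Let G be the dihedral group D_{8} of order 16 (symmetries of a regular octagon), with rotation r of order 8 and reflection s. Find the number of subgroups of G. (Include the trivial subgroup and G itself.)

|G| = 16, so by Lagrange every subgroup order divides 16. Divisors: 1, 2, 4, 8, 16.
Subgroups by order — order 1: 1; order 2: 9; order 4: 5; order 8: 3; order 16: 1.
Total: 1 + 9 + 5 + 3 + 1 = 19.

19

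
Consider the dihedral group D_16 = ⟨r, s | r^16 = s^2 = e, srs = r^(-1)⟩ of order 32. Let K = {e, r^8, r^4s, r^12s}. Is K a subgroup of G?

Yes

|K| = 4 divides |G| = 32, consistent with Lagrange.
K contains the identity, every element's inverse is in K, and K is closed under ·: it is a subgroup.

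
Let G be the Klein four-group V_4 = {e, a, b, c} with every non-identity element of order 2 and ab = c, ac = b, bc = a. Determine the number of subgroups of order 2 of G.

3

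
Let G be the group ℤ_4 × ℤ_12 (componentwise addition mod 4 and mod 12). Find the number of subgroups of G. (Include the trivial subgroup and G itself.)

|G| = 48, so by Lagrange every subgroup order divides 48. Divisors: 1, 2, 3, 4, 6, 8, 12, 16, 24, 48.
Subgroups by order — order 1: 1; order 2: 3; order 3: 1; order 4: 7; order 6: 3; order 8: 3; order 12: 7; order 16: 1; order 24: 3; order 48: 1.
Total: 1 + 3 + 1 + 7 + 3 + 3 + 7 + 1 + 3 + 1 = 30.

30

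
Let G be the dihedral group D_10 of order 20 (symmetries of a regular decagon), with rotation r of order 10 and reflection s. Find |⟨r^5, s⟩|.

|⟨r^5⟩| = 2 and |⟨s⟩| = 2, so |H| is a multiple of lcm(2, 2) = 2 and divides |G| = 20.
Closing under the operation: H = {e, r^5, s, r^5s}, so |H| = 4.

4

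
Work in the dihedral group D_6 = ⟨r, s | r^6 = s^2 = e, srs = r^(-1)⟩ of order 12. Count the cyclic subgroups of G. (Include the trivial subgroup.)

10

Each element a generates a cyclic subgroup ⟨a⟩; distinct elements may generate the same one (a cyclic group of order d has φ(d) generators).
Cyclic subgroups by order — order 1: 1; order 2: 7; order 3: 1; order 6: 1.
Total: 10.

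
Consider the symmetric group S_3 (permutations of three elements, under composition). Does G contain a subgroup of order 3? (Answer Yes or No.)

Yes

3 | 6. A subgroup of order 3 is {e, (1 2 3), (1 3 2)}.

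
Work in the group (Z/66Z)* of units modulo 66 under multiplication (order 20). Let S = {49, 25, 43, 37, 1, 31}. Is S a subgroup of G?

|S| = 6 does not divide |G| = 20, so by Lagrange S is not a subgroup.

No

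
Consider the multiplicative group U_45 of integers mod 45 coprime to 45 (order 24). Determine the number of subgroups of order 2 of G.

3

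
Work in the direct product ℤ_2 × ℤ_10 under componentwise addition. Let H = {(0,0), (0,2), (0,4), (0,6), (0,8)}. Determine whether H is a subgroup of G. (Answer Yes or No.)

|H| = 5 divides |G| = 20, consistent with Lagrange.
H contains the identity, every element's inverse is in H, and H is closed under +: it is a subgroup.
In fact H = ⟨(0,2)⟩.

Yes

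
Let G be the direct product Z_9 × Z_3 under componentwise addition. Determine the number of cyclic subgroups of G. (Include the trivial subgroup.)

8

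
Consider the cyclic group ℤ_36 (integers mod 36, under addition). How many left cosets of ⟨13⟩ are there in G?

1

|⟨13⟩| = 36 and |G| = 36.
By Lagrange, [G : H] = |G|/|H| = 36/36 = 1.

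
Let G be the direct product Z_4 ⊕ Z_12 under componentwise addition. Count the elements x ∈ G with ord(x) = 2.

3

An element (a,b) has order lcm(ord(a), ord(b)); count pairs with lcm equal to 2.
Enumerating gives 3 such elements.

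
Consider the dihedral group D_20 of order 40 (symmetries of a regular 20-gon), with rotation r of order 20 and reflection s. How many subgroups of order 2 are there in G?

|G| = 40 and 2 | 40, so subgroups of order 2 are possible by Lagrange.
The subgroups of order 2 are: {e, r^10}; {e, r^10s}; {e, r^11s}; {e, r^12s}; … (21 in all).
So G has 21 subgroups of order 2.

21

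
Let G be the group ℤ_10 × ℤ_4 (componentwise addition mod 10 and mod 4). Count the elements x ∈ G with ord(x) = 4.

4

An element (a,b) has order lcm(ord(a), ord(b)); count pairs with lcm equal to 4.
Enumerating gives 4 such elements.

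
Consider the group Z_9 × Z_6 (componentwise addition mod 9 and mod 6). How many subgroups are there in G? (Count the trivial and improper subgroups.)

20

|G| = 54, so by Lagrange every subgroup order divides 54. Divisors: 1, 2, 3, 6, 9, 18, 27, 54.
Subgroups by order — order 1: 1; order 2: 1; order 3: 4; order 6: 4; order 9: 4; order 18: 4; order 27: 1; order 54: 1.
Total: 1 + 1 + 4 + 4 + 4 + 4 + 1 + 1 = 20.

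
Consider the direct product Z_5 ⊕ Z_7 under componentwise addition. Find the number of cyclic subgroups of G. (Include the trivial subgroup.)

4

Each element a generates a cyclic subgroup ⟨a⟩; distinct elements may generate the same one (a cyclic group of order d has φ(d) generators).
Cyclic subgroups by order — order 1: 1; order 5: 1; order 7: 1; order 35: 1.
Total: 4.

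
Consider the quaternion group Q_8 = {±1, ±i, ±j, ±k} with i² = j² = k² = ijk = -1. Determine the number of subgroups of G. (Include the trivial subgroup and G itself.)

6

|G| = 8, so by Lagrange every subgroup order divides 8. Divisors: 1, 2, 4, 8.
Subgroups by order — order 1: 1; order 2: 1; order 4: 3; order 8: 1.
Total: 1 + 1 + 3 + 1 = 6.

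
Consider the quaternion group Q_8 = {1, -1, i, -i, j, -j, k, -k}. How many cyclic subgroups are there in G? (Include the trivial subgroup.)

5

Each element a generates a cyclic subgroup ⟨a⟩; distinct elements may generate the same one (a cyclic group of order d has φ(d) generators).
Cyclic subgroups by order — order 1: 1; order 2: 1; order 4: 3.
Total: 5.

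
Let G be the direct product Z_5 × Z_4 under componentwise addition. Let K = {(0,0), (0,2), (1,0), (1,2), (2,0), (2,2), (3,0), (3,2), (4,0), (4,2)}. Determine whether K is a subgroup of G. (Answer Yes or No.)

|K| = 10 divides |G| = 20, consistent with Lagrange.
K contains the identity, every element's inverse is in K, and K is closed under +: it is a subgroup.
In fact K = ⟨(1,2)⟩.

Yes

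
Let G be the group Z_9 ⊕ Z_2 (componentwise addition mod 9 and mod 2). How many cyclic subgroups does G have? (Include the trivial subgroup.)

6

Each element a generates a cyclic subgroup ⟨a⟩; distinct elements may generate the same one (a cyclic group of order d has φ(d) generators).
Cyclic subgroups by order — order 1: 1; order 2: 1; order 3: 1; order 6: 1; order 9: 1; order 18: 1.
Total: 6.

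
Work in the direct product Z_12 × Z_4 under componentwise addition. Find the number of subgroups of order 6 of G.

3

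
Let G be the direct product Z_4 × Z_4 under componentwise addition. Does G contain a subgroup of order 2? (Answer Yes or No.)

2 | 16. A subgroup of order 2 is {(0,0), (0,2)}.

Yes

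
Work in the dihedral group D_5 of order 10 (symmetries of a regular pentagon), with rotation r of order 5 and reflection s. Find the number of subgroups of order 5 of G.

1

|G| = 10 and 5 | 10, so subgroups of order 5 are possible by Lagrange.
The subgroups of order 5 are: {e, r, r^2, r^3, r^4}.
So G has 1 subgroup of order 5.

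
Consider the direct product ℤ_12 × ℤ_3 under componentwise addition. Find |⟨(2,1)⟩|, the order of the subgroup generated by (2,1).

The order of (2,1) in Z_12 × Z_3 is lcm(ord(2) in Z_12, ord(1) in Z_3).
ord(2) = 6 and ord(1) = 3, so |⟨(2,1)⟩| = lcm(6, 3) = 6.

6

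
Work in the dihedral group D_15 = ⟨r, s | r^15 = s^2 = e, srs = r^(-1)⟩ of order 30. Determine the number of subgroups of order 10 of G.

|G| = 30 and 10 | 30, so subgroups of order 10 are possible by Lagrange.
The subgroups of order 10 are: {e, r^3, r^6, r^9, r^12, rs, r^4s, r^7s, r^10s, r^13s}; {e, r^3, r^6, r^9, r^12, r^2s, r^5s, r^8s, r^11s, r^14s}; {e, r^3, r^6, r^9, r^12, s, r^3s, r^6s, r^9s, r^12s}.
So G has 3 subgroups of order 10.

3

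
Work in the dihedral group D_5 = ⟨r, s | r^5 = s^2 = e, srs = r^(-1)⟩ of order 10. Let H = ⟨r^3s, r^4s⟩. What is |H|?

|⟨r^3s⟩| = 2 and |⟨r^4s⟩| = 2, so |H| is a multiple of lcm(2, 2) = 2 and divides |G| = 10.
Closing {r^3s, r^4s} under the group operation gives all of G, so |H| = 10.

10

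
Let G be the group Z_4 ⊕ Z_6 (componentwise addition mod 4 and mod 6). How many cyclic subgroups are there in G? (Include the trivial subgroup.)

Each element a generates a cyclic subgroup ⟨a⟩; distinct elements may generate the same one (a cyclic group of order d has φ(d) generators).
Cyclic subgroups by order — order 1: 1; order 2: 3; order 3: 1; order 4: 2; order 6: 3; order 12: 2.
Total: 12.

12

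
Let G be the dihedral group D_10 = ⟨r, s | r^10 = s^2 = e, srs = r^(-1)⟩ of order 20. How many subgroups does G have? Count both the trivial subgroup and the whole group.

22

|G| = 20, so by Lagrange every subgroup order divides 20. Divisors: 1, 2, 4, 5, 10, 20.
Subgroups by order — order 1: 1; order 2: 11; order 4: 5; order 5: 1; order 10: 3; order 20: 1.
Total: 1 + 11 + 5 + 1 + 3 + 1 = 22.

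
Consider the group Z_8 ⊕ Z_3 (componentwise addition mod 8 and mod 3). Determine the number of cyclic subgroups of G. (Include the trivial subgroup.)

Group the elements of G by the cyclic subgroup they generate; each cyclic subgroup of order d accounts for φ(d) elements.
Cyclic subgroups by order — order 1: 1; order 2: 1; order 3: 1; order 4: 1; order 6: 1; order 8: 1; order 12: 1; order 24: 1.
Total: 8.

8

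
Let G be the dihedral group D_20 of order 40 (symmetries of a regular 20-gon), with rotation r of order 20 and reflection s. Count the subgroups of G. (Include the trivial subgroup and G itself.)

|G| = 40, so by Lagrange every subgroup order divides 40. Divisors: 1, 2, 4, 5, 8, 10, 20, 40.
Subgroups by order — order 1: 1; order 2: 21; order 4: 11; order 5: 1; order 8: 5; order 10: 5; order 20: 3; order 40: 1.
Total: 1 + 21 + 11 + 1 + 5 + 5 + 3 + 1 = 48.

48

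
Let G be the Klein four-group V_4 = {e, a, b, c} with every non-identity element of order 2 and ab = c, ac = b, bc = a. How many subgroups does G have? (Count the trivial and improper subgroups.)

|G| = 4, so by Lagrange every subgroup order divides 4. Divisors: 1, 2, 4.
Subgroups by order — order 1: 1; order 2: 3; order 4: 1.
Total: 1 + 3 + 1 = 5.

5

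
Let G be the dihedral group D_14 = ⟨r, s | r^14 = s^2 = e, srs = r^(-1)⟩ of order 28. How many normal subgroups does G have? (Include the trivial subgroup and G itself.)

7

G has 28 subgroups. Checking conjugation-invariance by order — order 1: 1/1 normal; order 2: 1/15 normal; order 4: 0/7 normal; order 7: 1/1 normal; order 14: 3/3 normal; order 28: 1/1 normal.
Total normal subgroups: 7.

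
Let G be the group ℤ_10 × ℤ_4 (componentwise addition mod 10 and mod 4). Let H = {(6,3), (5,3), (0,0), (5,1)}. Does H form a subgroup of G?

No

(6,3) ∈ H but its inverse (4,1) ∉ H, so H is not a subgroup.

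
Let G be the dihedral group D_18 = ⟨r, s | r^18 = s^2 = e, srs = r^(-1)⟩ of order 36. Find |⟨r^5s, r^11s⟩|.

|⟨r^5s⟩| = 2 and |⟨r^11s⟩| = 2, so |H| is a multiple of lcm(2, 2) = 2 and divides |G| = 36.
Closing under the operation: H = {e, r^6, r^12, r^5s, r^11s, r^17s}, so |H| = 6.

6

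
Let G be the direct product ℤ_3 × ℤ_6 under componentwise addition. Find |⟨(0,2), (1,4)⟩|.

9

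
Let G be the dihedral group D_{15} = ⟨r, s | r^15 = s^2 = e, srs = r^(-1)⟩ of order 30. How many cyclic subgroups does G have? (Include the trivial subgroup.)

Group the elements of G by the cyclic subgroup they generate; each cyclic subgroup of order d accounts for φ(d) elements.
Cyclic subgroups by order — order 1: 1; order 2: 15; order 3: 1; order 5: 1; order 15: 1.
Total: 19.

19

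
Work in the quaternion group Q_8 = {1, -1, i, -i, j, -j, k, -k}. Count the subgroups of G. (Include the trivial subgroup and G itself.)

6

|G| = 8, so by Lagrange every subgroup order divides 8. Divisors: 1, 2, 4, 8.
Subgroups by order — order 1: 1; order 2: 1; order 4: 3; order 8: 1.
Total: 1 + 1 + 3 + 1 = 6.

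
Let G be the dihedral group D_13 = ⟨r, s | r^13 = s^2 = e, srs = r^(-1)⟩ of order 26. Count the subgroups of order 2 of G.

|G| = 26 and 2 | 26, so subgroups of order 2 are possible by Lagrange.
The subgroups of order 2 are: {e, r^10s}; {e, r^11s}; {e, r^12s}; {e, r^2s}; … (13 in all).
So G has 13 subgroups of order 2.

13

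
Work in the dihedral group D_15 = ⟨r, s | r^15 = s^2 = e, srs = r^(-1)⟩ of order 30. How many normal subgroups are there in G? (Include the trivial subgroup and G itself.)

G has 28 subgroups. Checking conjugation-invariance by order — order 1: 1/1 normal; order 2: 0/15 normal; order 3: 1/1 normal; order 5: 1/1 normal; order 6: 0/5 normal; order 10: 0/3 normal; order 15: 1/1 normal; order 30: 1/1 normal.
Total normal subgroups: 5.

5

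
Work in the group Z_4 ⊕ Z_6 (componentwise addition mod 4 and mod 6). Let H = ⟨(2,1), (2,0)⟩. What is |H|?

12

|⟨(2,1)⟩| = 6 and |⟨(2,0)⟩| = 2, so |H| is a multiple of lcm(6, 2) = 6 and divides |G| = 24.
Closing under the operation: H = {(0,0), (0,1), (0,2), (0,3), (0,4), (0,5), (2,0), (2,1), (2,2), (2,3), (2,4), (2,5)}, so |H| = 12.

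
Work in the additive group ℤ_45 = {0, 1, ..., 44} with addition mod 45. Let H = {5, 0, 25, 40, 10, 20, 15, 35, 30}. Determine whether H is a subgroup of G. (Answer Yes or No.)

Yes

|H| = 9 divides |G| = 45, consistent with Lagrange.
H contains the identity, every element's inverse is in H, and H is closed under +: it is a subgroup.
In fact H = ⟨35⟩.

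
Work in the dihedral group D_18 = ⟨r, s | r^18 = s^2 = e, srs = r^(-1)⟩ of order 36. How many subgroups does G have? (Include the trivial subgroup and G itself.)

|G| = 36, so by Lagrange every subgroup order divides 36. Divisors: 1, 2, 3, 4, 6, 9, 12, 18, 36.
Subgroups by order — order 1: 1; order 2: 19; order 3: 1; order 4: 9; order 6: 7; order 9: 1; order 12: 3; order 18: 3; order 36: 1.
Total: 1 + 19 + 1 + 9 + 7 + 1 + 3 + 3 + 1 = 45.

45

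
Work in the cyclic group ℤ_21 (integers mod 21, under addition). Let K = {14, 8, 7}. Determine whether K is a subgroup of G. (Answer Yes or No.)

No

The identity 0 ∉ K, so K is not a subgroup.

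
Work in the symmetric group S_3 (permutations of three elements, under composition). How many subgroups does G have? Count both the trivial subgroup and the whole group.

6

|G| = 6, so by Lagrange every subgroup order divides 6. Divisors: 1, 2, 3, 6.
Subgroups by order — order 1: 1; order 2: 3; order 3: 1; order 6: 1.
Total: 1 + 3 + 1 + 1 = 6.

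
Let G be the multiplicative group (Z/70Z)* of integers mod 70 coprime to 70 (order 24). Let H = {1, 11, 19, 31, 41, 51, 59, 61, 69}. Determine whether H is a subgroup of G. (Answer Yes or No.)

|H| = 9 does not divide |G| = 24, so by Lagrange H is not a subgroup.

No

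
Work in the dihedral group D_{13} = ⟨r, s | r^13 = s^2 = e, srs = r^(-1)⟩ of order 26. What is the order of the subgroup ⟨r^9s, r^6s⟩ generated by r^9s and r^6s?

|⟨r^9s⟩| = 2 and |⟨r^6s⟩| = 2, so |H| is a multiple of lcm(2, 2) = 2 and divides |G| = 26.
Closing {r^9s, r^6s} under the group operation gives all of G, so |H| = 26.

26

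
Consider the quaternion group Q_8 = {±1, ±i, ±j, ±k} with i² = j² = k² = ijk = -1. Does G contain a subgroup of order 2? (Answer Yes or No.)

Yes

2 | 8. A subgroup of order 2 is {1, -1}.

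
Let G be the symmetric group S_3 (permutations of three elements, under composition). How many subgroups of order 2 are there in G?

3

|G| = 6 and 2 | 6, so subgroups of order 2 are possible by Lagrange.
The subgroups of order 2 are: {e, (1 2)}; {e, (1 3)}; {e, (2 3)}.
So G has 3 subgroups of order 2.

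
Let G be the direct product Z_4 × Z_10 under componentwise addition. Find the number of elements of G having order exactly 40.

An element (a,b) has order lcm(ord(a), ord(b)); count pairs with lcm equal to 40.
Enumerating gives 0 such elements.

0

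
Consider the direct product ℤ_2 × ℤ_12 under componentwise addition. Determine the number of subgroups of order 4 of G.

|G| = 24 and 4 | 24, so subgroups of order 4 are possible by Lagrange.
The subgroups of order 4 are: {(0,0), (0,3), (0,6), (0,9)}; {(0,0), (0,6), (1,0), (1,6)}; {(0,0), (0,6), (1,3), (1,9)}.
So G has 3 subgroups of order 4.

3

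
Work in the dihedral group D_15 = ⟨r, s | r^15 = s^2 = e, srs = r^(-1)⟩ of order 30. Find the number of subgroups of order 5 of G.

|G| = 30 and 5 | 30, so subgroups of order 5 are possible by Lagrange.
The subgroups of order 5 are: {e, r^3, r^6, r^9, r^12}.
So G has 1 subgroup of order 5.

1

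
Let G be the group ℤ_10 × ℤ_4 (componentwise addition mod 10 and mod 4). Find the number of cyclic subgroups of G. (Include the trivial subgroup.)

12

Each element a generates a cyclic subgroup ⟨a⟩; distinct elements may generate the same one (a cyclic group of order d has φ(d) generators).
Cyclic subgroups by order — order 1: 1; order 2: 3; order 4: 2; order 5: 1; order 10: 3; order 20: 2.
Total: 12.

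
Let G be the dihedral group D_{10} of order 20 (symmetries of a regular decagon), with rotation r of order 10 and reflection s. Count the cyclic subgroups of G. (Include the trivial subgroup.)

14

A cyclic subgroup of order d is generated by each of its φ(d) elements of order d, so the cyclic subgroups of order d number (#elements of order d)/φ(d).
Cyclic subgroups by order — order 1: 1; order 2: 11; order 5: 1; order 10: 1.
Total: 14.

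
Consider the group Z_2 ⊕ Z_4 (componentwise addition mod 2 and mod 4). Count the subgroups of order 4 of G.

|G| = 8 and 4 | 8, so subgroups of order 4 are possible by Lagrange.
The subgroups of order 4 are: {(0,0), (0,1), (0,2), (0,3)}; {(0,0), (0,2), (1,0), (1,2)}; {(0,0), (0,2), (1,1), (1,3)}.
So G has 3 subgroups of order 4.

3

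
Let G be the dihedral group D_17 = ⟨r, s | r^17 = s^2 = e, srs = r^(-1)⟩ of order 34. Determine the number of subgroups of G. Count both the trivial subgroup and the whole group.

20

|G| = 34, so by Lagrange every subgroup order divides 34. Divisors: 1, 2, 17, 34.
Subgroups by order — order 1: 1; order 2: 17; order 17: 1; order 34: 1.
Total: 1 + 17 + 1 + 1 = 20.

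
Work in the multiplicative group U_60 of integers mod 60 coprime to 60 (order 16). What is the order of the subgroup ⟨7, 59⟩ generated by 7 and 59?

|⟨7⟩| = 4 and |⟨59⟩| = 2, so |H| is a multiple of lcm(4, 2) = 4 and divides |G| = 16.
Closing under the operation: H = {1, 7, 11, 17, 43, 49, 53, 59}, so |H| = 8.

8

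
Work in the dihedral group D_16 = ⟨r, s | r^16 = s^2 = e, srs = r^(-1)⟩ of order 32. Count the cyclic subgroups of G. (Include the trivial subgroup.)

21

Each element a generates a cyclic subgroup ⟨a⟩; distinct elements may generate the same one (a cyclic group of order d has φ(d) generators).
Cyclic subgroups by order — order 1: 1; order 2: 17; order 4: 1; order 8: 1; order 16: 1.
Total: 21.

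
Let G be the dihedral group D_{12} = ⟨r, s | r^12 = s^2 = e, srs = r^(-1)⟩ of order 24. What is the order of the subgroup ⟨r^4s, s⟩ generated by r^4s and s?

|⟨r^4s⟩| = 2 and |⟨s⟩| = 2, so |H| is a multiple of lcm(2, 2) = 2 and divides |G| = 24.
Closing under the operation: H = {e, r^4, r^8, s, r^4s, r^8s}, so |H| = 6.

6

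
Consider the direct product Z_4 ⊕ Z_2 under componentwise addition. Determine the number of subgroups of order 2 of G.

|G| = 8 and 2 | 8, so subgroups of order 2 are possible by Lagrange.
The subgroups of order 2 are: {(0,0), (0,1)}; {(0,0), (2,0)}; {(0,0), (2,1)}.
So G has 3 subgroups of order 2.

3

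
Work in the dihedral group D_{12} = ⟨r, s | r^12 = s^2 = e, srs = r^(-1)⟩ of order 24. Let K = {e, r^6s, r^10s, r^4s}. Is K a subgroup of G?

Closure fails: r^6s · r^10s = r^8 ∉ K. So K is not a subgroup.

No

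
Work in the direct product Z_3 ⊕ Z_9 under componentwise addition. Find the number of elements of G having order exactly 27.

An element (a,b) has order lcm(ord(a), ord(b)); count pairs with lcm equal to 27.
Enumerating gives 0 such elements.

0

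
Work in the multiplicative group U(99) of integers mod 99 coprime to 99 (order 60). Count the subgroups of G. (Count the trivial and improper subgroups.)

20

|G| = 60, so by Lagrange every subgroup order divides 60. Divisors: 1, 2, 3, 4, 5, 6, 10, 12, 15, 20, 30, 60.
Subgroups by order — order 1: 1; order 2: 3; order 3: 1; order 4: 1; order 5: 1; order 6: 3; order 10: 3; order 12: 1; order 15: 1; order 20: 1; order 30: 3; order 60: 1.
Total: 1 + 3 + 1 + 1 + 1 + 3 + 3 + 1 + 1 + 1 + 3 + 1 = 20.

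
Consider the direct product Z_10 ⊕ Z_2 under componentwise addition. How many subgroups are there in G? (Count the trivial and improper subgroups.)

|G| = 20, so by Lagrange every subgroup order divides 20. Divisors: 1, 2, 4, 5, 10, 20.
Subgroups by order — order 1: 1; order 2: 3; order 4: 1; order 5: 1; order 10: 3; order 20: 1.
Total: 1 + 3 + 1 + 1 + 3 + 1 = 10.

10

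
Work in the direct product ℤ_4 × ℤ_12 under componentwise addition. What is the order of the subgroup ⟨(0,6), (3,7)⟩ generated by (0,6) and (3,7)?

|⟨(0,6)⟩| = 2 and |⟨(3,7)⟩| = 12, so |H| is a multiple of lcm(2, 12) = 12 and divides |G| = 48.
Closing under the operation: H = {(0,0), (0,2), (0,4), (0,6), (0,8), (0,10), (1,1), (1,3), (1,5), (1,7), (1,9), (1,11), (2,0), (2,2), (2,4), (2,6), (2,8), (2,10), (3,1), (3,3), (3,5), (3,7), (3,9), (3,11)}, so |H| = 24.

24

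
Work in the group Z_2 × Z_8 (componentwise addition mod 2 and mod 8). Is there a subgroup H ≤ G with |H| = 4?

Yes

4 | 16. A subgroup of order 4 is {(0,0), (0,2), (0,4), (0,6)}.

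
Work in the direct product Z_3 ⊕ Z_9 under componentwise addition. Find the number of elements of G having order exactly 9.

An element (a,b) has order lcm(ord(a), ord(b)); count pairs with lcm equal to 9.
Enumerating gives 18 such elements.

18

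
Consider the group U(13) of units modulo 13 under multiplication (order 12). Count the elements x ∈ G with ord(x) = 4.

2

The elements of order 4 are: 5, 8.
That's 2.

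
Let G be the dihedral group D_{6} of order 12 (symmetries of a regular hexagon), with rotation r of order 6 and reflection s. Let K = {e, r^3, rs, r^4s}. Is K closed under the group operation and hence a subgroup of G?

|K| = 4 divides |G| = 12, consistent with Lagrange.
K contains the identity, every element's inverse is in K, and K is closed under ·: it is a subgroup.

Yes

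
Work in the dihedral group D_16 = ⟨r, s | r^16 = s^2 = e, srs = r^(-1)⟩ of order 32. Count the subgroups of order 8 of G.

|G| = 32 and 8 | 32, so subgroups of order 8 are possible by Lagrange.
The subgroups of order 8 are: {e, r^2, r^4, r^6, r^8, r^10, r^12, r^14}; {e, r^4, r^8, r^12, r^2s, r^6s, r^10s, r^14s}; {e, r^4, r^8, r^12, r^3s, r^7s, r^11s, r^15s}; {e, r^4, r^8, r^12, s, r^4s, r^8s, r^12s}; … (5 in all).
So G has 5 subgroups of order 8.

5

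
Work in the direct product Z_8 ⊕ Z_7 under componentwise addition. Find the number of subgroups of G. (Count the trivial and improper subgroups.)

|G| = 56, so by Lagrange every subgroup order divides 56. Divisors: 1, 2, 4, 7, 8, 14, 28, 56.
Subgroups by order — order 1: 1; order 2: 1; order 4: 1; order 7: 1; order 8: 1; order 14: 1; order 28: 1; order 56: 1.
Total: 1 + 1 + 1 + 1 + 1 + 1 + 1 + 1 = 8.

8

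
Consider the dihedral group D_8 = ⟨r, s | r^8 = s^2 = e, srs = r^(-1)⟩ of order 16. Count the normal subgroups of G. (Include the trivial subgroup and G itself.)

G has 19 subgroups. Checking conjugation-invariance by order — order 1: 1/1 normal; order 2: 1/9 normal; order 4: 1/5 normal; order 8: 3/3 normal; order 16: 1/1 normal.
Total normal subgroups: 7.

7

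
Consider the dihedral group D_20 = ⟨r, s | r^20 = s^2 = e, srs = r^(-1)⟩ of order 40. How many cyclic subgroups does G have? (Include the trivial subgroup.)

Each element a generates a cyclic subgroup ⟨a⟩; distinct elements may generate the same one (a cyclic group of order d has φ(d) generators).
Cyclic subgroups by order — order 1: 1; order 2: 21; order 4: 1; order 5: 1; order 10: 1; order 20: 1.
Total: 26.

26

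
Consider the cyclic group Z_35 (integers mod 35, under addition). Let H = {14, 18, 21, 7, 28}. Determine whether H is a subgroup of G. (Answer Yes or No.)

No

The identity 0 ∉ H, so H is not a subgroup.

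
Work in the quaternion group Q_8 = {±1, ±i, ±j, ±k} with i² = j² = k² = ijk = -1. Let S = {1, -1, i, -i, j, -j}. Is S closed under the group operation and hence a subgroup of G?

No

|S| = 6 does not divide |G| = 8, so by Lagrange S is not a subgroup.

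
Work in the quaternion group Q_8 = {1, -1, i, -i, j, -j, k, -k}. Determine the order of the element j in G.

Computing powers of j: the smallest k with (j)^k = e is k = 4.

4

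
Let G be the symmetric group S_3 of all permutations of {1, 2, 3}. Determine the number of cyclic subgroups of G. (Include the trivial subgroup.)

Each element a generates a cyclic subgroup ⟨a⟩; distinct elements may generate the same one (a cyclic group of order d has φ(d) generators).
Cyclic subgroups by order — order 1: 1; order 2: 3; order 3: 1.
Total: 5.

5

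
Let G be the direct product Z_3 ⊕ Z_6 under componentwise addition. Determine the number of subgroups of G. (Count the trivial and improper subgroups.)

12

|G| = 18, so by Lagrange every subgroup order divides 18. Divisors: 1, 2, 3, 6, 9, 18.
Subgroups by order — order 1: 1; order 2: 1; order 3: 4; order 6: 4; order 9: 1; order 18: 1.
Total: 1 + 1 + 4 + 4 + 1 + 1 = 12.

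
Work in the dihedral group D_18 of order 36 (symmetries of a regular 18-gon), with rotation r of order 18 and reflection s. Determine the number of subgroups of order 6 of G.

7

|G| = 36 and 6 | 36, so subgroups of order 6 are possible by Lagrange.
The subgroups of order 6 are: {e, r^6, r^12, r^4s, r^10s, r^16s}; {e, r^6, r^12, r^5s, r^11s, r^17s}; {e, r^6, r^12, s, r^6s, r^12s}; {e, r^6, r^12, rs, r^7s, r^13s}; … (7 in all).
So G has 7 subgroups of order 6.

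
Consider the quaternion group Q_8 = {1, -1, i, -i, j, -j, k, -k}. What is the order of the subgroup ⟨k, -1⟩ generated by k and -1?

4

|⟨k⟩| = 4 and |⟨-1⟩| = 2, so |H| is a multiple of lcm(4, 2) = 4 and divides |G| = 8.
Closing under the operation: H = {1, -1, k, -k}, so |H| = 4.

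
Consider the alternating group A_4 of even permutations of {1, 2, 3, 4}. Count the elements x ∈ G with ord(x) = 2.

The elements of order 2 are: (1 2)(3 4), (1 3)(2 4), (1 4)(2 3).
That's 3.

3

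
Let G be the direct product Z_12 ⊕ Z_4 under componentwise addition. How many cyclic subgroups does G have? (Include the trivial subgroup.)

A cyclic subgroup of order d is generated by each of its φ(d) elements of order d, so the cyclic subgroups of order d number (#elements of order d)/φ(d).
Cyclic subgroups by order — order 1: 1; order 2: 3; order 3: 1; order 4: 6; order 6: 3; order 12: 6.
Total: 20.

20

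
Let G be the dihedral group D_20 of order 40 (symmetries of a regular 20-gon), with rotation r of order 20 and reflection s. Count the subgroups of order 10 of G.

|G| = 40 and 10 | 40, so subgroups of order 10 are possible by Lagrange.
The subgroups of order 10 are: {e, r^2, r^4, r^6, r^8, r^10, r^12, r^14, r^16, r^18}; {e, r^4, r^8, r^12, r^16, r^2s, r^6s, r^10s, r^14s, r^18s}; {e, r^4, r^8, r^12, r^16, r^3s, r^7s, r^11s, r^15s, r^19s}; {e, r^4, r^8, r^12, r^16, s, r^4s, r^8s, r^12s, r^16s}; … (5 in all).
So G has 5 subgroups of order 10.

5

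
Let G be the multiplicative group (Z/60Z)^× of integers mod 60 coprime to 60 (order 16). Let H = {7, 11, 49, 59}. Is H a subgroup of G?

The identity 1 ∉ H, so H is not a subgroup.

No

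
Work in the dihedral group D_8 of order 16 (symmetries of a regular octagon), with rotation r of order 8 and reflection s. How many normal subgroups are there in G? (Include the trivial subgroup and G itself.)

7

G has 19 subgroups. Checking conjugation-invariance by order — order 1: 1/1 normal; order 2: 1/9 normal; order 4: 1/5 normal; order 8: 3/3 normal; order 16: 1/1 normal.
Total normal subgroups: 7.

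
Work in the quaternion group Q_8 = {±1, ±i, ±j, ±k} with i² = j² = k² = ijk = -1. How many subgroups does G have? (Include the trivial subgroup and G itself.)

6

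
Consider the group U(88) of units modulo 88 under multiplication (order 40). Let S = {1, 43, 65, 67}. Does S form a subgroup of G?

Yes

|S| = 4 divides |G| = 40, consistent with Lagrange.
S contains the identity, every element's inverse is in S, and S is closed under ·: it is a subgroup.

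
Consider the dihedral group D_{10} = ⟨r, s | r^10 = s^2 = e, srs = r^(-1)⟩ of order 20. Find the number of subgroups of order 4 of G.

|G| = 20 and 4 | 20, so subgroups of order 4 are possible by Lagrange.
The subgroups of order 4 are: {e, r^5, r^2s, r^7s}; {e, r^5, r^3s, r^8s}; {e, r^5, r^4s, r^9s}; {e, r^5, s, r^5s}; … (5 in all).
So G has 5 subgroups of order 4.

5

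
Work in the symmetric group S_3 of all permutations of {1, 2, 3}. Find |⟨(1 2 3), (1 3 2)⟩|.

3

|⟨(1 2 3)⟩| = 3 and |⟨(1 3 2)⟩| = 3, so |H| is a multiple of lcm(3, 3) = 3 and divides |G| = 6.
Closing under the operation: H = {e, (1 2 3), (1 3 2)}, so |H| = 3.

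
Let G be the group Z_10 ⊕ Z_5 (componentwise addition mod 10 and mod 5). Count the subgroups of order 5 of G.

6

|G| = 50 and 5 | 50, so subgroups of order 5 are possible by Lagrange.
The subgroups of order 5 are: {(0,0), (0,1), (0,2), (0,3), (0,4)}; {(0,0), (2,0), (4,0), (6,0), (8,0)}; {(0,0), (2,1), (4,2), (6,3), (8,4)}; {(0,0), (2,2), (4,4), (6,1), (8,3)}; … (6 in all).
So G has 6 subgroups of order 5.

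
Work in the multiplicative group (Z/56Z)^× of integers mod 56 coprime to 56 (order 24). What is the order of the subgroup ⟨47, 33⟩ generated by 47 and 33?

|⟨47⟩| = 6 and |⟨33⟩| = 6, so |H| is a multiple of lcm(6, 6) = 6 and divides |G| = 24.
Closing under the operation: H = {1, 9, 15, 17, 23, 25, 31, 33, 39, 41, 47, 55}, so |H| = 12.

12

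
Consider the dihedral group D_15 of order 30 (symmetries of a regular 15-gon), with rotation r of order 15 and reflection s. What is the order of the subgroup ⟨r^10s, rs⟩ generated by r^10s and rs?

10

|⟨r^10s⟩| = 2 and |⟨rs⟩| = 2, so |H| is a multiple of lcm(2, 2) = 2 and divides |G| = 30.
Closing under the operation: H = {e, r^3, r^6, r^9, r^12, rs, r^4s, r^7s, r^10s, r^13s}, so |H| = 10.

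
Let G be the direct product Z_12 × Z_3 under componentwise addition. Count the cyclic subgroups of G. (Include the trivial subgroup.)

Group the elements of G by the cyclic subgroup they generate; each cyclic subgroup of order d accounts for φ(d) elements.
Cyclic subgroups by order — order 1: 1; order 2: 1; order 3: 4; order 4: 1; order 6: 4; order 12: 4.
Total: 15.

15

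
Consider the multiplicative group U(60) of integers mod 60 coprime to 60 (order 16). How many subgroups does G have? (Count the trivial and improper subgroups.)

27

|G| = 16, so by Lagrange every subgroup order divides 16. Divisors: 1, 2, 4, 8, 16.
Subgroups by order — order 1: 1; order 2: 7; order 4: 11; order 8: 7; order 16: 1.
Total: 1 + 7 + 11 + 7 + 1 = 27.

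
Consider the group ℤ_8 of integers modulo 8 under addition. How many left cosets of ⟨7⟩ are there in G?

|⟨7⟩| = 8 and |G| = 8.
By Lagrange, [G : H] = |G|/|H| = 8/8 = 1.

1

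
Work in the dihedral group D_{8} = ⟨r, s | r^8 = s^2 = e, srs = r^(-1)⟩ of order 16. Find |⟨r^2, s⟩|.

8

|⟨r^2⟩| = 4 and |⟨s⟩| = 2, so |H| is a multiple of lcm(4, 2) = 4 and divides |G| = 16.
Closing under the operation: H = {e, r^2, r^4, r^6, s, r^2s, r^4s, r^6s}, so |H| = 8.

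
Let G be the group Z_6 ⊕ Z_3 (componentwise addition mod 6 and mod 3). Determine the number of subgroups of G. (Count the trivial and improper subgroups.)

|G| = 18, so by Lagrange every subgroup order divides 18. Divisors: 1, 2, 3, 6, 9, 18.
Subgroups by order — order 1: 1; order 2: 1; order 3: 4; order 6: 4; order 9: 1; order 18: 1.
Total: 1 + 1 + 4 + 4 + 1 + 1 = 12.

12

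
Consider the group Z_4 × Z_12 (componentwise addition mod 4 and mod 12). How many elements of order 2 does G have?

An element (a,b) has order lcm(ord(a), ord(b)); count pairs with lcm equal to 2.
Enumerating gives 3 such elements.

3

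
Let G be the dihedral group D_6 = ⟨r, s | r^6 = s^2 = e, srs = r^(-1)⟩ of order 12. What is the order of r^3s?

2

Computing powers of r^3s: the smallest k with (r^3s)^k = e is k = 2.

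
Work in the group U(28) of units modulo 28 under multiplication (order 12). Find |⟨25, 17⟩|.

6

|⟨25⟩| = 3 and |⟨17⟩| = 6, so |H| is a multiple of lcm(3, 6) = 6 and divides |G| = 12.
Closing under the operation: H = {1, 5, 9, 13, 17, 25}, so |H| = 6.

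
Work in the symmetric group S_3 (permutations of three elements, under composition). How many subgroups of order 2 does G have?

|G| = 6 and 2 | 6, so subgroups of order 2 are possible by Lagrange.
The subgroups of order 2 are: {e, (1 2)}; {e, (1 3)}; {e, (2 3)}.
So G has 3 subgroups of order 2.

3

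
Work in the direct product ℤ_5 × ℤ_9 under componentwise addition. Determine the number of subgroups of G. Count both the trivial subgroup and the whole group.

6

|G| = 45, so by Lagrange every subgroup order divides 45. Divisors: 1, 3, 5, 9, 15, 45.
Subgroups by order — order 1: 1; order 3: 1; order 5: 1; order 9: 1; order 15: 1; order 45: 1.
Total: 1 + 1 + 1 + 1 + 1 + 1 = 6.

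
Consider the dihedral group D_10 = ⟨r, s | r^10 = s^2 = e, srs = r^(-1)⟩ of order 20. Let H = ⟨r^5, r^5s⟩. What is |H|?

4

|⟨r^5⟩| = 2 and |⟨r^5s⟩| = 2, so |H| is a multiple of lcm(2, 2) = 2 and divides |G| = 20.
Closing under the operation: H = {e, r^5, s, r^5s}, so |H| = 4.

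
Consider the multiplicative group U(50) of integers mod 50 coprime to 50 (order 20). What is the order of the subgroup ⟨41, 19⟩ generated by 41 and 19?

10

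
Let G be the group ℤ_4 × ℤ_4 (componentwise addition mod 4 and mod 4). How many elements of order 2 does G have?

3

An element (a,b) has order lcm(ord(a), ord(b)); count pairs with lcm equal to 2.
Enumerating gives 3 such elements.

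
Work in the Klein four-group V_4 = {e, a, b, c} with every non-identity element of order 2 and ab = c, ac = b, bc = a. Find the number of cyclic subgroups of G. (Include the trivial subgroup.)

4

Group the elements of G by the cyclic subgroup they generate; each cyclic subgroup of order d accounts for φ(d) elements.
Cyclic subgroups by order — order 1: 1; order 2: 3.
Total: 4.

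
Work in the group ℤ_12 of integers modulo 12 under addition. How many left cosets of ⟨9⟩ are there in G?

3

|⟨9⟩| = 4 and |G| = 12.
By Lagrange, [G : H] = |G|/|H| = 12/4 = 3.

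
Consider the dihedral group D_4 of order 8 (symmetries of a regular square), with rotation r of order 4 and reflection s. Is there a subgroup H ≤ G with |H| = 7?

7 does not divide |G| = 8, so by Lagrange no subgroup of order 7 exists.

No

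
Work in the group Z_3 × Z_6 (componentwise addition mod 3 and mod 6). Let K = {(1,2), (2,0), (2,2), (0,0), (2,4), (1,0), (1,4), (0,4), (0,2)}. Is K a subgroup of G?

Yes

|K| = 9 divides |G| = 18, consistent with Lagrange.
K contains the identity, every element's inverse is in K, and K is closed under +: it is a subgroup.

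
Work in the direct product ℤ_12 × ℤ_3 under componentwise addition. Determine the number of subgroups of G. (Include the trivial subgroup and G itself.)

|G| = 36, so by Lagrange every subgroup order divides 36. Divisors: 1, 2, 3, 4, 6, 9, 12, 18, 36.
Subgroups by order — order 1: 1; order 2: 1; order 3: 4; order 4: 1; order 6: 4; order 9: 1; order 12: 4; order 18: 1; order 36: 1.
Total: 1 + 1 + 4 + 1 + 4 + 1 + 4 + 1 + 1 = 18.

18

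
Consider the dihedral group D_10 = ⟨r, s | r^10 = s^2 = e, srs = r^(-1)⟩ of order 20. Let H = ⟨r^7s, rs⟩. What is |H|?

10

|⟨r^7s⟩| = 2 and |⟨rs⟩| = 2, so |H| is a multiple of lcm(2, 2) = 2 and divides |G| = 20.
Closing under the operation: H = {e, r^2, r^4, r^6, r^8, rs, r^3s, r^5s, r^7s, r^9s}, so |H| = 10.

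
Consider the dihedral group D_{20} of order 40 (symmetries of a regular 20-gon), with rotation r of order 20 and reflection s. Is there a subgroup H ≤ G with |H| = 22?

22 does not divide |G| = 40, so by Lagrange no subgroup of order 22 exists.

No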